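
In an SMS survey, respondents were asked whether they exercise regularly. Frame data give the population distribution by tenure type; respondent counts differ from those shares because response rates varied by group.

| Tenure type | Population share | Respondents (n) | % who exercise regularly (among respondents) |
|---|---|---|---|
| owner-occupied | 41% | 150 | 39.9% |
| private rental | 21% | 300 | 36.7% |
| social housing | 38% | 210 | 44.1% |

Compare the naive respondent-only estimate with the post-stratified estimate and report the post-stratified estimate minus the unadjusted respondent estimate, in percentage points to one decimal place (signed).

Without adjustment, the pooled respondent share is:
  (150/660)×39.9 + (300/660)×36.7 + (210/660)×44.1 = 39.7818%
Post-stratifying to population shares instead:
  0.41×39.9 + 0.21×36.7 + 0.38×44.1 = 40.824%
Difference = 40.824 − 39.7818 = 1.0422 pp.

+1.0 percentage points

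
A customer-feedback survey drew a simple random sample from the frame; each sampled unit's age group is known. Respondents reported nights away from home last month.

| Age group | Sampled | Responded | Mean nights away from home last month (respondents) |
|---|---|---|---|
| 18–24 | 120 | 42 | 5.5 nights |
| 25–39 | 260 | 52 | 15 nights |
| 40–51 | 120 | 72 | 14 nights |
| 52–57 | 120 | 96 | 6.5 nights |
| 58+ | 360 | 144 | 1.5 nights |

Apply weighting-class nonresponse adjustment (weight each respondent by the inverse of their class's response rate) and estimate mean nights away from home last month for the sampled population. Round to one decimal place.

Class response rates: 18–24 42/120 = 35%, 25–39 52/260 = 20%, 40–51 72/120 = 60%, 52–57 96/120 = 80%, 58+ 144/360 = 40%.
Inverse-response-rate weighting restores each class to its sampled count, so class totals weight by n_sampled:
  18–24: 120 × 5.5 = 660
  25–39: 260 × 15 = 3900
  40–51: 120 × 14 = 1680
  52–57: 120 × 6.5 = 780
  58+: 360 × 1.5 = 540
Adjusted estimate = 7560 / 980 = 7.71429 → 7.7.

7.7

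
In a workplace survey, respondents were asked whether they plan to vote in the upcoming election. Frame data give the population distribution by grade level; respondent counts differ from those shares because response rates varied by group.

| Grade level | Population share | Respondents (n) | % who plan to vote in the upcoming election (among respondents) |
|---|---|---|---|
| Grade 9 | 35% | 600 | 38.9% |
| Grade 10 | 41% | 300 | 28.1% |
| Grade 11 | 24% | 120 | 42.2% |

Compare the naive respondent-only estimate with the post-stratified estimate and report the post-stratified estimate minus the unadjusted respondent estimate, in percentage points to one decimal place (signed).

-0.8 percentage points

Naive respondent-only estimate (weights = respondent counts):
  (600/1020)×38.9 + (300/1020)×28.1 + (120/1020)×42.2 = 36.1118%
Reweighting by population grade level shares:
  0.35×38.9 + 0.41×28.1 + 0.24×42.2 = 35.264%
Difference = 35.264 − 36.1118 = -0.8478 pp.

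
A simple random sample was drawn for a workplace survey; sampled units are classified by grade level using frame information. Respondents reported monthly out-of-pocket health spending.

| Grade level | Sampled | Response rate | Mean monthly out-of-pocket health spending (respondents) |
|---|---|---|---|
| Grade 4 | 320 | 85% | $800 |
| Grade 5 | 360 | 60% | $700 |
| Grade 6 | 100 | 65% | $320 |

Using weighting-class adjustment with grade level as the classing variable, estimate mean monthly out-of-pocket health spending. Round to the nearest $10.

Weighting each respondent by the inverse class response rate inflates each class back to its sampled size, so the class weight is n_sampled:
  Grade 4: 320 × 800 = 256,000
  Grade 5: 360 × 700 = 252,000
  Grade 6: 100 × 320 = 32,000
Adjusted estimate = 540,000 / 780 = 692.308 → $690.

$690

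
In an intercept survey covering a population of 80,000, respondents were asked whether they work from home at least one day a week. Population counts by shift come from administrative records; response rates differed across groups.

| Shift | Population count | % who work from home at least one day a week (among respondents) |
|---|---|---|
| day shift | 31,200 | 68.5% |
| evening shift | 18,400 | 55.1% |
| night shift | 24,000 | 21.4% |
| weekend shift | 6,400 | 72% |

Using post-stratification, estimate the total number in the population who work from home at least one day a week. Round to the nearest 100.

41,300

Apply each group's respondent rate to its population count:
  day shift: 31,200 × 68.5% = 21,372
  evening shift: 18,400 × 55.1% = 10138.4
  night shift: 24,000 × 21.4% = 5136
  weekend shift: 6,400 × 72% = 4608
Estimated total = 41254.4 → 41,300.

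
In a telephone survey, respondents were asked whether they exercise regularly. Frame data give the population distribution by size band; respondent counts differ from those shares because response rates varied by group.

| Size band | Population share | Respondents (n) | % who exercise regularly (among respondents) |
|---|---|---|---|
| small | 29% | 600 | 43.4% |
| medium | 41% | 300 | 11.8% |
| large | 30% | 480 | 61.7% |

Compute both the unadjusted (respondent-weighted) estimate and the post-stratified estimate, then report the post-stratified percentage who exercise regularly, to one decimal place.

Unadjusted (pooled respondent) estimate weights by respondent counts:
  (600/1380)×43.4 + (300/1380)×11.8 + (480/1380)×61.7 = 42.8957%
Post-stratified estimate weights by population shares:
  0.29×43.4 + 0.41×11.8 + 0.3×61.7 = 35.934%

35.9%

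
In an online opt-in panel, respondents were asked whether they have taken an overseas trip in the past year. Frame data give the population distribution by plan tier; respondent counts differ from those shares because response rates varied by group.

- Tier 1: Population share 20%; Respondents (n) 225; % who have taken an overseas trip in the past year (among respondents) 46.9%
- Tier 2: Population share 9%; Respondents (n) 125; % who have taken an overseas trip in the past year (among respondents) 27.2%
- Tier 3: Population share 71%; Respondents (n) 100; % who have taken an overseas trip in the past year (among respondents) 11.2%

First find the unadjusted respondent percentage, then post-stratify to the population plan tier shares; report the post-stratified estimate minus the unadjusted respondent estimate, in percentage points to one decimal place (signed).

Unadjusted (pooled respondent) estimate weights by respondent counts:
  (225/450)×46.9 + (125/450)×27.2 + (100/450)×11.2 = 33.4944%
Post-stratified estimate weights by population shares:
  0.2×46.9 + 0.09×27.2 + 0.71×11.2 = 19.78%
Difference = 19.78 − 33.4944 = -13.7144 pp.

-13.7 percentage points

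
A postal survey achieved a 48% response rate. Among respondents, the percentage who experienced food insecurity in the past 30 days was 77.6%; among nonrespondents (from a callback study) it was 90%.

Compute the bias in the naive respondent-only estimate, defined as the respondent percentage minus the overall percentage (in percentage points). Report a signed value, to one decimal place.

-6.4 percentage points

Nonresponse fraction = 1 − 0.48 = 0.52.
Bias = (nonresponse fraction) × (respondent percentage − nonrespondent percentage)
     = 0.52 × (77.6 − 90) = 0.52 × -12.4 = -6.448.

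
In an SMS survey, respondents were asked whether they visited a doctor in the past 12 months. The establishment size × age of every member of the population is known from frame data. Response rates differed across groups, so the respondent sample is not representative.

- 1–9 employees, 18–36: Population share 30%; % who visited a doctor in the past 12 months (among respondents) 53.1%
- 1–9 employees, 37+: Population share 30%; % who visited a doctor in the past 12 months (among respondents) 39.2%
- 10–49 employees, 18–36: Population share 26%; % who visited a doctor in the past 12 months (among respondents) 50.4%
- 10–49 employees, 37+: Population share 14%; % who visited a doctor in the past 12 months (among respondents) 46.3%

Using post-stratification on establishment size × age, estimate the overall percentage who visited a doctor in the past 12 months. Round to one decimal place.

47.3%

Post-stratification weights by population share, not respondent share:
  1–9 employees, 18–36: 0.3 × 53.1 = 15.93
  1–9 employees, 37+: 0.3 × 39.2 = 11.76
  10–49 employees, 18–36: 0.26 × 50.4 = 13.104
  10–49 employees, 37+: 0.14 × 46.3 = 6.482
Post-stratified estimate = 47.276 → 47.3%.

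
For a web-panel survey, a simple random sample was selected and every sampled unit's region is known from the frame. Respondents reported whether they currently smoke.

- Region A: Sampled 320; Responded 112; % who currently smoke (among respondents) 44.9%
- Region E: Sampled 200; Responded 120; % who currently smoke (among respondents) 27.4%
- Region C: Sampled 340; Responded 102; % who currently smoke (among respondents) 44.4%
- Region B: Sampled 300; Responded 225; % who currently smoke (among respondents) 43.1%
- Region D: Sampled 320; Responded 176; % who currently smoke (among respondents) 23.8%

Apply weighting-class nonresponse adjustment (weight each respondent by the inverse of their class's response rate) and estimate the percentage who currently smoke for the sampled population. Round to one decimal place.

37.5%

Class response rates: Region A 112/320 = 35%, Region E 120/200 = 60%, Region C 102/340 = 30%, Region B 225/300 = 75%, Region D 176/320 = 55%.
Inverse-response-rate weighting restores each class to its sampled count, so class totals weight by n_sampled:
  Region A: 320 × 44.9 = 14,368
  Region E: 200 × 27.4 = 5480
  Region C: 340 × 44.4 = 15,096
  Region B: 300 × 43.1 = 12,930
  Region D: 320 × 23.8 = 7616
Adjusted estimate = 55,490 / 1,480 = 37.4932 → 37.5%.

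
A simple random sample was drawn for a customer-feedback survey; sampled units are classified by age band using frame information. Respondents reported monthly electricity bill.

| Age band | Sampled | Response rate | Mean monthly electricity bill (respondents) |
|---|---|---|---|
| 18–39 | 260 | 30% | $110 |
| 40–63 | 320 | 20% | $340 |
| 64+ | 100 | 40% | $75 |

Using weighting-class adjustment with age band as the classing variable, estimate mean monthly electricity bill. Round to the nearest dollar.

With weight = n_sampled/n_responded per class, the weighted class total is n_sampled:
  18–39: 260 × 110 = 28,600
  40–63: 320 × 340 = 108,800
  64+: 100 × 75 = 7500
Adjusted estimate = 144,900 / 680 = 213.088 → $213.

$213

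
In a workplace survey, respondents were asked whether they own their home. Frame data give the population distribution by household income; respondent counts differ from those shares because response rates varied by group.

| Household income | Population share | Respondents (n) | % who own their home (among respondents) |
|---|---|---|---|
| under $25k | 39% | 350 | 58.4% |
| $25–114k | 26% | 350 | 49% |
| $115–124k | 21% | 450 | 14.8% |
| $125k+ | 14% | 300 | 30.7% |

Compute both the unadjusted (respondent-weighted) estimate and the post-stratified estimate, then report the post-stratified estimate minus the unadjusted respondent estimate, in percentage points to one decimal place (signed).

+6.1 percentage points

Naive respondent-only estimate (weights = respondent counts):
  (350/1450)×58.4 + (350/1450)×49 + (450/1450)×14.8 + (300/1450)×30.7 = 36.869%
Post-stratified estimate weights by population shares:
  0.39×58.4 + 0.26×49 + 0.21×14.8 + 0.14×30.7 = 42.922%
Difference = 42.922 − 36.869 = 6.053 pp.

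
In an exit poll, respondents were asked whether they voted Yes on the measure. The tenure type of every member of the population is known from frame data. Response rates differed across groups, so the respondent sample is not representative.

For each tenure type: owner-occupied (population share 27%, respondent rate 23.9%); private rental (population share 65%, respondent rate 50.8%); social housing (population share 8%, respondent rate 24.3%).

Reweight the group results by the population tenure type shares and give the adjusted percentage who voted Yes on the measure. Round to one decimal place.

41.4%

Each cell contributes population-share × respondent value:
  owner-occupied: 0.27 × 23.9 = 6.453
  private rental: 0.65 × 50.8 = 33.02
  social housing: 0.08 × 24.3 = 1.944
Post-stratified estimate = 41.417 → 41.4%.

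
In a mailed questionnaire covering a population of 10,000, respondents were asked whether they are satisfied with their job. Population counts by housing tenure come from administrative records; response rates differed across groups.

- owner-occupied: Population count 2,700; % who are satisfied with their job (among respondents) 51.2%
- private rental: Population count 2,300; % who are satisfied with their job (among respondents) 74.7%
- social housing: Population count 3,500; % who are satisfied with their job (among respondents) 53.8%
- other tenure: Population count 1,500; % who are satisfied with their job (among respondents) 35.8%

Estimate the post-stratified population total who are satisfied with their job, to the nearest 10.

5,520

Each cell contributes its population count × the respondent rate:
  owner-occupied: 2,700 × 51.2% = 1382.4
  private rental: 2,300 × 74.7% = 1718.1
  social housing: 3,500 × 53.8% = 1883
  other tenure: 1,500 × 35.8% = 537
Estimated total = 5520.5 → 5,520.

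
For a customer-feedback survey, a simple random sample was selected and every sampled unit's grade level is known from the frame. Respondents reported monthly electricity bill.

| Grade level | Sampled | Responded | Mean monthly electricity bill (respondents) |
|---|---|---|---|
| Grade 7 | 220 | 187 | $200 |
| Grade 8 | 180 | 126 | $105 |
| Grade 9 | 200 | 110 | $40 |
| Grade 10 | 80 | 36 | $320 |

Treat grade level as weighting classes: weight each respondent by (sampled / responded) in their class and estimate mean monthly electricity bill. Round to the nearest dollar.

Response rates by class: Grade 7 187/220 = 85%, Grade 8 126/180 = 70%, Grade 9 110/200 = 55%, Grade 10 36/80 = 45%.
With weight = n_sampled/n_responded per class, the weighted class total is n_sampled:
  Grade 7: 220 × 200 = 44,000
  Grade 8: 180 × 105 = 18,900
  Grade 9: 200 × 40 = 8000
  Grade 10: 80 × 320 = 25,600
Adjusted estimate = 96,500 / 680 = 141.912 → $142.

$142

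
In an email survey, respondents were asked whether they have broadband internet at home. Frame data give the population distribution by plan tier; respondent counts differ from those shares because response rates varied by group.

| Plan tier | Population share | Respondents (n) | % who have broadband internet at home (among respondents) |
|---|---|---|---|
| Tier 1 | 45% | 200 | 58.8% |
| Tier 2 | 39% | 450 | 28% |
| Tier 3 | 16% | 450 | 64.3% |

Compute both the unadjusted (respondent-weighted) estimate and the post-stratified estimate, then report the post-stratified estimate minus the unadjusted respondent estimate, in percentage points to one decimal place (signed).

Without adjustment, the pooled respondent share is:
  (200/1100)×58.8 + (450/1100)×28 + (450/1100)×64.3 = 48.45%
Post-stratifying to population shares instead:
  0.45×58.8 + 0.39×28 + 0.16×64.3 = 47.668%
Difference = 47.668 − 48.45 = -0.782 pp.

-0.8 percentage points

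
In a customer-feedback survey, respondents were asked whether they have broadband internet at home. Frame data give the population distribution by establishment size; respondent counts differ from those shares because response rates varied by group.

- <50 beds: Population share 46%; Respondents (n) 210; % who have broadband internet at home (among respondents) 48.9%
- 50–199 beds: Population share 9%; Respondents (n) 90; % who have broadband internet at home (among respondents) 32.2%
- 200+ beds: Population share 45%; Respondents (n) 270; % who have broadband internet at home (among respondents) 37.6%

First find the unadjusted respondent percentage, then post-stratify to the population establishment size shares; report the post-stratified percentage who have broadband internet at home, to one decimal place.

42.3%

Without adjustment, the pooled respondent share is:
  (210/570)×48.9 + (90/570)×32.2 + (270/570)×37.6 = 40.9105%
Reweighting by population establishment size shares:
  0.46×48.9 + 0.09×32.2 + 0.45×37.6 = 42.312%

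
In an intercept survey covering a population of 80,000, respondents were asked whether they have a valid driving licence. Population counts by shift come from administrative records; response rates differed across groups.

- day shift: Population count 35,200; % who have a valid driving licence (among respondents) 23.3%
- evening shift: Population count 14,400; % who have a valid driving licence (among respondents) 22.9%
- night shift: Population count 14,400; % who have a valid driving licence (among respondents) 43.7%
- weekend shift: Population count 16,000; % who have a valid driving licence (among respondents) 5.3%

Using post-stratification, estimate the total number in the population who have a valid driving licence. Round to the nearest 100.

18,600

Each cell contributes its population count × the respondent rate:
  day shift: 35,200 × 23.3% = 8201.6
  evening shift: 14,400 × 22.9% = 3297.6
  night shift: 14,400 × 43.7% = 6292.8
  weekend shift: 16,000 × 5.3% = 848
Estimated total = 18,640 → 18,600.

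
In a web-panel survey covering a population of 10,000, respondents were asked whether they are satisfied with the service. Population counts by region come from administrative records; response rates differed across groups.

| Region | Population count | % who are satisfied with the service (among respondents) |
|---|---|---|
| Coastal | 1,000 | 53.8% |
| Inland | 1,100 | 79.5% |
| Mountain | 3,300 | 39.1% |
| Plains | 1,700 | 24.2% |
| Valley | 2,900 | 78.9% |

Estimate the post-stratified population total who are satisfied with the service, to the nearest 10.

5,400

Apply each group's respondent rate to its population count:
  Coastal: 1,000 × 53.8% = 538
  Inland: 1,100 × 79.5% = 874.5
  Mountain: 3,300 × 39.1% = 1290.3
  Plains: 1,700 × 24.2% = 411.4
  Valley: 2,900 × 78.9% = 2288.1
Estimated total = 5402.3 → 5,400.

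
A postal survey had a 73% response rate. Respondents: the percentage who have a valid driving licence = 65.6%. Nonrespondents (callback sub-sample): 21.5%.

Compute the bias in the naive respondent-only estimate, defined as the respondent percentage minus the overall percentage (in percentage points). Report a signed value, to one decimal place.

+11.9 percentage points

Nonresponse fraction = 1 − 0.73 = 0.27.
Bias = (nonresponse fraction) × (respondent percentage − nonrespondent percentage)
     = 0.27 × (65.6 − 21.5) = 0.27 × 44.1 = 11.907.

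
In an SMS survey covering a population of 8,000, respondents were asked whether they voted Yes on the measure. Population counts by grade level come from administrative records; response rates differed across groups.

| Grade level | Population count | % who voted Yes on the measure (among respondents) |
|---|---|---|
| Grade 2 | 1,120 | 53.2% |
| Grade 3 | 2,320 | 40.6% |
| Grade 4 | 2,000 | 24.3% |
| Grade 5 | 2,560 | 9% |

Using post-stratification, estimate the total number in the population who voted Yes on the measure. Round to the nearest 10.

2,250

Apply each group's respondent rate to its population count:
  Grade 2: 1,120 × 53.2% = 595.84
  Grade 3: 2,320 × 40.6% = 941.92
  Grade 4: 2,000 × 24.3% = 486
  Grade 5: 2,560 × 9% = 230.4
Estimated total = 2254.16 → 2,250.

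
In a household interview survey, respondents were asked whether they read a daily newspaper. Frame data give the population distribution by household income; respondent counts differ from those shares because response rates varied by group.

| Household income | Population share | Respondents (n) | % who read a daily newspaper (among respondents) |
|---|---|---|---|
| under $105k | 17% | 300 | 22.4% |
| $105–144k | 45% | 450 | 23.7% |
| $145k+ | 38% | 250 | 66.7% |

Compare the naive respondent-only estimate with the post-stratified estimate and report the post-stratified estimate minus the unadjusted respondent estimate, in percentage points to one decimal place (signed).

Naive respondent-only estimate (weights = respondent counts):
  (300/1000)×22.4 + (450/1000)×23.7 + (250/1000)×66.7 = 34.06%
Reweighting by population household income shares:
  0.17×22.4 + 0.45×23.7 + 0.38×66.7 = 39.819%
Difference = 39.819 − 34.06 = 5.759 pp.

+5.8 percentage points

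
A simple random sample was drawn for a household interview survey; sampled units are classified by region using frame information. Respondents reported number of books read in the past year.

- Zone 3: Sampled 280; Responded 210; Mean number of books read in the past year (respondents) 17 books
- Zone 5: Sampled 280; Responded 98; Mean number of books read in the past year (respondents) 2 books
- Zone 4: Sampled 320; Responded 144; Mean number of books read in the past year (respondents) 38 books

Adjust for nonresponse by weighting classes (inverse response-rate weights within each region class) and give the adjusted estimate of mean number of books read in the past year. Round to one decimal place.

19.9

Class response rates: Zone 3 210/280 = 75%, Zone 5 98/280 = 35%, Zone 4 144/320 = 45%.
Weighting each respondent by the inverse class response rate inflates each class back to its sampled size, so the class weight is n_sampled:
  Zone 3: 280 × 17 = 4760
  Zone 5: 280 × 2 = 560
  Zone 4: 320 × 38 = 12,160
Adjusted estimate = 17,480 / 880 = 19.8636 → 19.9.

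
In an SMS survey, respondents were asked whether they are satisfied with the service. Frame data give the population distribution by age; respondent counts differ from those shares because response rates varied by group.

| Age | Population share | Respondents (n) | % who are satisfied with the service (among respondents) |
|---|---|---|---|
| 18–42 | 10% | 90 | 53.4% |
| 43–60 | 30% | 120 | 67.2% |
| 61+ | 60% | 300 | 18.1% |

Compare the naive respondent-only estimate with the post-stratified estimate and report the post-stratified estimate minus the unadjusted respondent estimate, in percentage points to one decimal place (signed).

Without adjustment, the pooled respondent share is:
  (90/510)×53.4 + (120/510)×67.2 + (300/510)×18.1 = 35.8824%
Post-stratifying to population shares instead:
  0.1×53.4 + 0.3×67.2 + 0.6×18.1 = 36.36%
Difference = 36.36 − 35.8824 = 0.4776 pp.

+0.5 percentage points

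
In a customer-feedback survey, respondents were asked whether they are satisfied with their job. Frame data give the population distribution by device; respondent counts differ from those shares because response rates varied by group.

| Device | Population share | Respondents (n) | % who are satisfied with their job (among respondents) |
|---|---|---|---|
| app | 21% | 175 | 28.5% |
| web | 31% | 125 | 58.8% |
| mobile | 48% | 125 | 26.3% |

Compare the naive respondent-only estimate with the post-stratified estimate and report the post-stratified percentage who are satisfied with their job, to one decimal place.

Without adjustment, the pooled respondent share is:
  (175/425)×28.5 + (125/425)×58.8 + (125/425)×26.3 = 36.7647%
Reweighting by population device shares:
  0.21×28.5 + 0.31×58.8 + 0.48×26.3 = 36.837%

36.8%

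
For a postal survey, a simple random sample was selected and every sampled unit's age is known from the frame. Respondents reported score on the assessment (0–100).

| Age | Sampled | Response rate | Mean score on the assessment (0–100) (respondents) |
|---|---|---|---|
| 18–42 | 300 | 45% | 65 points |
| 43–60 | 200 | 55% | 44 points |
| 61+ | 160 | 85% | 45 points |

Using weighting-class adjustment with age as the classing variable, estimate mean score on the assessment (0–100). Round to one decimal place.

Weighting each respondent by the inverse class response rate inflates each class back to its sampled size, so the class weight is n_sampled:
  18–42: 300 × 65 = 19,500
  43–60: 200 × 44 = 8800
  61+: 160 × 45 = 7200
Adjusted estimate = 35,500 / 660 = 53.7879 → 53.8.

53.8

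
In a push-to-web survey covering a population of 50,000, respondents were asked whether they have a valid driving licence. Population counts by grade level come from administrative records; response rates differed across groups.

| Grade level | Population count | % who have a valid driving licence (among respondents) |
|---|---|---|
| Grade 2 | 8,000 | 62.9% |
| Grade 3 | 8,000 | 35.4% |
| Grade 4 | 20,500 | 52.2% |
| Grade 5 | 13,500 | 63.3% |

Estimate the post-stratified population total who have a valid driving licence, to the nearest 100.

Apply each group's respondent rate to its population count:
  Grade 2: 8,000 × 62.9% = 5032
  Grade 3: 8,000 × 35.4% = 2832
  Grade 4: 20,500 × 52.2% = 10,701
  Grade 5: 13,500 × 63.3% = 8545.5
Estimated total = 27110.5 → 27,100.

27,100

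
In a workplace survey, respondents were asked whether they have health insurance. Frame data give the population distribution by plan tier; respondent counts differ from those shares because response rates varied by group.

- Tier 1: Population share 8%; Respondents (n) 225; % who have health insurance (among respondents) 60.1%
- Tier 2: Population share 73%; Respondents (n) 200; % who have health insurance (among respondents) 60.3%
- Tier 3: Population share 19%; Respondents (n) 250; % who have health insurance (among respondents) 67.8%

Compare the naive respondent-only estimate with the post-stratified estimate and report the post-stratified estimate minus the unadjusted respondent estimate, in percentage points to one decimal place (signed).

-1.3 percentage points

Naive respondent-only estimate (weights = respondent counts):
  (225/675)×60.1 + (200/675)×60.3 + (250/675)×67.8 = 63.0111%
Reweighting by population plan tier shares:
  0.08×60.1 + 0.73×60.3 + 0.19×67.8 = 61.709%
Difference = 61.709 − 63.0111 = -1.3021 pp.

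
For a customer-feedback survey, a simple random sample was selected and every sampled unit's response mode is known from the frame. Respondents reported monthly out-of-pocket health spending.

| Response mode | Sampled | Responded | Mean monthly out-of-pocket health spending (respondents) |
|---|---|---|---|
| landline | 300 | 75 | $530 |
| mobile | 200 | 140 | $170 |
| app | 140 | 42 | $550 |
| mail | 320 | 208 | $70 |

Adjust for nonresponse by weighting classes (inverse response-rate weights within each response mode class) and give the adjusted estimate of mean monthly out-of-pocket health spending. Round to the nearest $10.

Response rates by class: landline 75/300 = 25%, mobile 140/200 = 70%, app 42/140 = 30%, mail 208/320 = 65%.
With weight = n_sampled/n_responded per class, the weighted class total is n_sampled:
  landline: 300 × 530 = 159,000
  mobile: 200 × 170 = 34,000
  app: 140 × 550 = 77,000
  mail: 320 × 70 = 22,400
Adjusted estimate = 292,400 / 960 = 304.583 → $300.

$300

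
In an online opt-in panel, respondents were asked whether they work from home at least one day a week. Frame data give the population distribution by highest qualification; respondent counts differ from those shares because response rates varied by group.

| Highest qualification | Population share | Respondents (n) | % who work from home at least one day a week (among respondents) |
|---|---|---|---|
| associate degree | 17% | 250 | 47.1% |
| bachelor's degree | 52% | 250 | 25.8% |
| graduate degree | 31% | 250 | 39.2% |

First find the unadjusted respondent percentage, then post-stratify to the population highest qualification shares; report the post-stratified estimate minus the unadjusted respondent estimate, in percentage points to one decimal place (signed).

Naive respondent-only estimate (weights = respondent counts):
  (250/750)×47.1 + (250/750)×25.8 + (250/750)×39.2 = 37.3667%
Post-stratifying to population shares instead:
  0.17×47.1 + 0.52×25.8 + 0.31×39.2 = 33.575%
Difference = 33.575 − 37.3667 = -3.7917 pp.

-3.8 percentage points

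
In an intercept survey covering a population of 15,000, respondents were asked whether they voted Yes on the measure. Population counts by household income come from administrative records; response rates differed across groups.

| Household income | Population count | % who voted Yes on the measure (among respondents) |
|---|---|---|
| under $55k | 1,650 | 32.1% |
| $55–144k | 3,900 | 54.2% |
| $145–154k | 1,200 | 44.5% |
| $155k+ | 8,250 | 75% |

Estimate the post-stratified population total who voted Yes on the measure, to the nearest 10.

9,360

Estimated count per cell = population count × respondent percentage:
  under $55k: 1,650 × 32.1% = 529.65
  $55–144k: 3,900 × 54.2% = 2113.8
  $145–154k: 1,200 × 44.5% = 534
  $155k+: 8,250 × 75% = 6187.5
Estimated total = 9364.95 → 9,360.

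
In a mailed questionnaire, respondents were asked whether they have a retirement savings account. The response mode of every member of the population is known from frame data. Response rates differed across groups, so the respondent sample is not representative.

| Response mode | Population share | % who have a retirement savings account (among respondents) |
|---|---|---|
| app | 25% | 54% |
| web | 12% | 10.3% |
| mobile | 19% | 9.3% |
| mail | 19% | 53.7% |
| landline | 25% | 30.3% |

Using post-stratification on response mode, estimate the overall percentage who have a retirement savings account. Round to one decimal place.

34.3%

Reweight to the known response mode distribution:
  app: 0.25 × 54 = 13.5
  web: 0.12 × 10.3 = 1.236
  mobile: 0.19 × 9.3 = 1.767
  mail: 0.19 × 53.7 = 10.203
  landline: 0.25 × 30.3 = 7.575
Post-stratified estimate = 34.281 → 34.3%.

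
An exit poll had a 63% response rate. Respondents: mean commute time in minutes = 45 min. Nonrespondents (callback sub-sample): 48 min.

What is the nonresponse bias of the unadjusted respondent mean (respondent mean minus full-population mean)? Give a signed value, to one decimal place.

Nonresponse fraction = 1 − 0.63 = 0.37.
Bias = (nonresponse fraction) × (respondent mean − nonrespondent mean)
     = 0.37 × (45 − 48) = 0.37 × -3 = -1.11.

-1.1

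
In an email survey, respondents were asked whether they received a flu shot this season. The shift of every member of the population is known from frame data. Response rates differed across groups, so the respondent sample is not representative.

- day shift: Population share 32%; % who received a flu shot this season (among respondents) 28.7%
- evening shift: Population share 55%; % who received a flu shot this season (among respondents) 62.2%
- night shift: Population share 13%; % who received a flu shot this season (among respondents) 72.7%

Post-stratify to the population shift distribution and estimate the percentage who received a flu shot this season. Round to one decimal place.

52.8%

Post-stratification weights by population share, not respondent share:
  day shift: 0.32 × 28.7 = 9.184
  evening shift: 0.55 × 62.2 = 34.21
  night shift: 0.13 × 72.7 = 9.451
Post-stratified estimate = 52.845 → 52.8%.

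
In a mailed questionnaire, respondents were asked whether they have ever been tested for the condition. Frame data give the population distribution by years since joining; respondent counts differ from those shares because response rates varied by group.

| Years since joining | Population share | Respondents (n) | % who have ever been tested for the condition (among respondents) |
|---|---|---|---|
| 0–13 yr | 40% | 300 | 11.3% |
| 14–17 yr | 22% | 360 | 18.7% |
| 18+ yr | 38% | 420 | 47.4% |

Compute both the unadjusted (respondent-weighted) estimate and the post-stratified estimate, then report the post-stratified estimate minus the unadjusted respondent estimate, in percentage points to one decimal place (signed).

-1.2 percentage points

Unadjusted (pooled respondent) estimate weights by respondent counts:
  (300/1080)×11.3 + (360/1080)×18.7 + (420/1080)×47.4 = 27.8056%
Reweighting by population years since joining shares:
  0.4×11.3 + 0.22×18.7 + 0.38×47.4 = 26.646%
Difference = 26.646 − 27.8056 = -1.1596 pp.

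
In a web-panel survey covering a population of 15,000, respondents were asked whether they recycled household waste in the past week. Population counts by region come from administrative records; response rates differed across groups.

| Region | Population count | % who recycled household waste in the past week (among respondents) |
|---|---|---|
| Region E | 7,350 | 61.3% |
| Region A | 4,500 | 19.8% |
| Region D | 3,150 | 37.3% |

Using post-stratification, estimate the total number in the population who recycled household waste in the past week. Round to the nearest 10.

6,570

Each cell contributes its population count × the respondent rate:
  Region E: 7,350 × 61.3% = 4505.55
  Region A: 4,500 × 19.8% = 891
  Region D: 3,150 × 37.3% = 1174.95
Estimated total = 6571.5 → 6,570.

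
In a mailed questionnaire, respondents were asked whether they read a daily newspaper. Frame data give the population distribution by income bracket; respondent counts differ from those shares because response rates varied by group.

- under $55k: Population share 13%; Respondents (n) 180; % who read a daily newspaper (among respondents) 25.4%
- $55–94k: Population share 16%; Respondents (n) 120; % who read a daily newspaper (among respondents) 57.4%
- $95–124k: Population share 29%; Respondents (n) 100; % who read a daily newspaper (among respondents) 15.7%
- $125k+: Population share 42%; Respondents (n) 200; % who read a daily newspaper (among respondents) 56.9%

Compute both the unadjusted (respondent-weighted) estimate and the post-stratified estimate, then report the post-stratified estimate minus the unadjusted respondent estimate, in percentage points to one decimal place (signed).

Naive respondent-only estimate (weights = respondent counts):
  (180/600)×25.4 + (120/600)×57.4 + (100/600)×15.7 + (200/600)×56.9 = 40.6833%
Post-stratifying to population shares instead:
  0.13×25.4 + 0.16×57.4 + 0.29×15.7 + 0.42×56.9 = 40.937%
Difference = 40.937 − 40.6833 = 0.2537 pp.

+0.3 percentage points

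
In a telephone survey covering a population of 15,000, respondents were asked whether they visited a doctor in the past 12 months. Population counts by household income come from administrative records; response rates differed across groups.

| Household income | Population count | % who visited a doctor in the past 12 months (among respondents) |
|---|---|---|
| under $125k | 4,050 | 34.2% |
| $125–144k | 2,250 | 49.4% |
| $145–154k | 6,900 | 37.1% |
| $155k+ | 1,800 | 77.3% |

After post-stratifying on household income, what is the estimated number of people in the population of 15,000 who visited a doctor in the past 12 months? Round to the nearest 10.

6,450

Each cell contributes its population count × the respondent rate:
  under $125k: 4,050 × 34.2% = 1385.1
  $125–144k: 2,250 × 49.4% = 1111.5
  $145–154k: 6,900 × 37.1% = 2559.9
  $155k+: 1,800 × 77.3% = 1391.4
Estimated total = 6447.9 → 6,450.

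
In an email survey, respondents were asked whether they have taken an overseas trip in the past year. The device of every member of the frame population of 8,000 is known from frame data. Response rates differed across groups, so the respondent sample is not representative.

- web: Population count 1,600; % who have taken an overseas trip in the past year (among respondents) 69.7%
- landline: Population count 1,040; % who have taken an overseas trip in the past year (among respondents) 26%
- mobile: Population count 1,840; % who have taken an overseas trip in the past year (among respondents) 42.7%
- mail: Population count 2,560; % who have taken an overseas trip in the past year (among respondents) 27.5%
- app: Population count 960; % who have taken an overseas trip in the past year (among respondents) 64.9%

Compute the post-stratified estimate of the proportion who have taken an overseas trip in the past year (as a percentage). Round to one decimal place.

Weight each group's respondent value by its population share:
  web: (1,600/8,000) × 69.7 = 13.94
  landline: (1,040/8,000) × 26 = 3.38
  mobile: (1,840/8,000) × 42.7 = 9.821
  mail: (2,560/8,000) × 27.5 = 8.8
  app: (960/8,000) × 64.9 = 7.788
Post-stratified estimate = 43.729 → 43.7%.

43.7%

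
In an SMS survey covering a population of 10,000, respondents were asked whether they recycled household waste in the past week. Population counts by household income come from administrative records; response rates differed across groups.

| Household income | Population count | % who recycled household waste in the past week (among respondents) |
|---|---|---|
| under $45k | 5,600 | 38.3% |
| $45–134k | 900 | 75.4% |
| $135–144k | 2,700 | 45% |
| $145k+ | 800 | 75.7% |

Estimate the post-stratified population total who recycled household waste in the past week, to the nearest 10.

Estimated count per cell = population count × respondent percentage:
  under $45k: 5,600 × 38.3% = 2144.8
  $45–134k: 900 × 75.4% = 678.6
  $135–144k: 2,700 × 45% = 1215
  $145k+: 800 × 75.7% = 605.6
Estimated total = 4644 → 4,640.

4,640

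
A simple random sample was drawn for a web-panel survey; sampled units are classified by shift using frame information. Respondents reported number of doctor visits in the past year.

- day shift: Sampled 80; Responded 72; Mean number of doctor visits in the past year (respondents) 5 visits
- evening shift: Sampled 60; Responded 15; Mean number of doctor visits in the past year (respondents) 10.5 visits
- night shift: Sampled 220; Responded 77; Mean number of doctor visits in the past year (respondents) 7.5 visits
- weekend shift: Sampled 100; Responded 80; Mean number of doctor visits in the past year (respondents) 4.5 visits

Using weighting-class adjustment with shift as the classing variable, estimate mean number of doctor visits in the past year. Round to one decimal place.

6.8

Response rates by class: day shift 72/80 = 90%, evening shift 15/60 = 25%, night shift 77/220 = 35%, weekend shift 80/100 = 80%.
With weight = n_sampled/n_responded per class, the weighted class total is n_sampled:
  day shift: 80 × 5 = 400
  evening shift: 60 × 10.5 = 630
  night shift: 220 × 7.5 = 1650
  weekend shift: 100 × 4.5 = 450
Adjusted estimate = 3130 / 460 = 6.80435 → 6.8.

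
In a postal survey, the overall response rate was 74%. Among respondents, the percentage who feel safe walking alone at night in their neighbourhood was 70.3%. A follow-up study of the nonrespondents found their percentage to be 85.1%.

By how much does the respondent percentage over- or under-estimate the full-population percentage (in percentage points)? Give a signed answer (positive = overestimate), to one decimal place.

Nonresponse fraction = 1 − 0.74 = 0.26.
Bias = (nonresponse fraction) × (respondent percentage − nonrespondent percentage)
     = 0.26 × (70.3 − 85.1) = 0.26 × -14.8 = -3.848.

-3.8 percentage points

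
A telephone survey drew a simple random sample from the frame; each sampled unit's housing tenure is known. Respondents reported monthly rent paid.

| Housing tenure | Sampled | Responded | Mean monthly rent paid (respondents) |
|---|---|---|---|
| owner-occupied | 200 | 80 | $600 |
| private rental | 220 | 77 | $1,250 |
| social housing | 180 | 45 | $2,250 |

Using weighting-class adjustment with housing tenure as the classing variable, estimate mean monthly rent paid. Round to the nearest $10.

Response rates by class: owner-occupied 80/200 = 40%, private rental 77/220 = 35%, social housing 45/180 = 25%.
Weighting each respondent by the inverse class response rate inflates each class back to its sampled size, so the class weight is n_sampled:
  owner-occupied: 200 × 600 = 120,000
  private rental: 220 × 1250 = 275,000
  social housing: 180 × 2250 = 405,000
Adjusted estimate = 800,000 / 600 = 1333.33 → $1,330.

$1,330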